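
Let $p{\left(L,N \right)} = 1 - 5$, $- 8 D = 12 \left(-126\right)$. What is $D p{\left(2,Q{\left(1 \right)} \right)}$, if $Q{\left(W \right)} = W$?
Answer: $-756$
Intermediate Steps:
$D = 189$ ($D = - \frac{12 \left(-126\right)}{8} = \left(- \frac{1}{8}\right) \left(-1512\right) = 189$)
$p{\left(L,N \right)} = -4$
$D p{\left(2,Q{\left(1 \right)} \right)} = 189 \left(-4\right) = -756$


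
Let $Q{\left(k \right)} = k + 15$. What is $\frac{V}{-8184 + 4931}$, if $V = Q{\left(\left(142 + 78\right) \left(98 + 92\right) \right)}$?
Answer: $- \frac{41815}{3253} \approx -12.854$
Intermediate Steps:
$Q{\left(k \right)} = 15 + k$
$V = 41815$ ($V = 15 + \left(142 + 78\right) \left(98 + 92\right) = 15 + 220 \cdot 190 = 15 + 41800 = 41815$)
$\frac{V}{-8184 + 4931} = \frac{41815}{-8184 + 4931} = \frac{41815}{-3253} = 41815 \left(- \frac{1}{3253}\right) = - \frac{41815}{3253}$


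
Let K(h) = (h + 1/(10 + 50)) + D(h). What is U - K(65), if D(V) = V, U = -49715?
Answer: -2990701/60 ≈ -49845.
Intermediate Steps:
K(h) = 1/60 + 2*h (K(h) = (h + 1/(10 + 50)) + h = (h + 1/60) + h = (1/60 + h) + h = 1/60 + 2*h)
U - K(65) = -49715 - (1/60 + 2*65) = -49715 - (1/60 + 130) = -49715 - 1*7801/60 = -49715 - 7801/60 = -2990701/60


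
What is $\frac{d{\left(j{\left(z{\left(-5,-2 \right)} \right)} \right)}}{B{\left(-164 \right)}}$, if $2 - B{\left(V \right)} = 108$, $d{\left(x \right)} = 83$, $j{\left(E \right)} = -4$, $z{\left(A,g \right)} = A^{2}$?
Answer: $- \frac{83}{106} \approx -0.78302$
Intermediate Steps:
$B{\left(V \right)} = -106$ ($B{\left(V \right)} = 2 - 108 = -106$)
$\frac{d{\left(j{\left(z{\left(-5,-2 \right)} \right)} \right)}}{B{\left(-164 \right)}} = \frac{83}{-106} = 83 \left(- \frac{1}{106}\right) = - \frac{83}{106}$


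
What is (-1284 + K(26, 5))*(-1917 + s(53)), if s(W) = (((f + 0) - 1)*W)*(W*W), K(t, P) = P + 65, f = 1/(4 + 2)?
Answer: 458823409/3 ≈ 1.5294e+8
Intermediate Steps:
f = ⅙ (f = 1/6 = ⅙ ≈ 0.16667)
K(t, P) = 65 + P
s(W) = -5*W³/6 (s(W) = (((⅙ + 0) - 1)*W)*(W*W) = ((⅙ - 1)*W)*W² = (-5*W/6)*W² = -5*W³/6)
(-1284 + K(26, 5))*(-1917 + s(53)) = (-1284 + (65 + 5))*(-1917 - ⅚*53³) = (-1284 + 70)*(-1917 - ⅚*148877) = -1214*(-1917 - 744385/6) = -1214*(-755887/6) = 458823409/3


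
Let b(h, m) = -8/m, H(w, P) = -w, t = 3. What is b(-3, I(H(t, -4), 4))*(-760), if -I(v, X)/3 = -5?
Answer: 1216/3 ≈ 405.33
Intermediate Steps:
I(v, X) = 15 (I(v, X) = -3*(-5) = 15)
b(-3, I(H(t, -4), 4))*(-760) = -8/15*(-760) = 1216/3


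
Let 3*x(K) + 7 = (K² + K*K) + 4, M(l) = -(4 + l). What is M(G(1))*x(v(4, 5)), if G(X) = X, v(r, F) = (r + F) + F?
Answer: -1945/3 ≈ -648.33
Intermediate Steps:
v(r, F) = r + 2*F (v(r, F) = (F + r) + F = r + 2*F)
M(l) = -4 - l
x(K) = -1 + 2*K²/3 (x(K) = -7/3 + ((K² + K*K) + 4)/3 = -7/3 + ((K² + K²) + 4)/3 = -7/3 + (2*K² + 4)/3 = -7/3 + (4 + 2*K²)/3 = -7/3 + (4/3 + 2*K²/3) = -1 + 2*K²/3)
M(G(1))*x(v(4, 5)) = (-4 - 1*1)*(-1 + 2*(4 + 2*5)²/3) = (-4 - 1)*(-1 + 2*(4 + 10)²/3) = -5*(-1 + (⅔)*14²) = -5*(-1 + (⅔)*196) = -5*(-1 + 392/3) = -5*389/3 = -1945/3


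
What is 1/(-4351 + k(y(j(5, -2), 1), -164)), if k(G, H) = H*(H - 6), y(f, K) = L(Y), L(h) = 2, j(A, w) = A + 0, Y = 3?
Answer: 1/23529 ≈ 4.2501e-5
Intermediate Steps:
j(A, w) = A
y(f, K) = 2
k(G, H) = H*(-6 + H)
1/(-4351 + k(y(j(5, -2), 1), -164)) = 1/(-4351 - 164*(-6 - 164)) = 1/(-4351 - 164*(-170)) = 1/(-4351 + 27880) = 1/23529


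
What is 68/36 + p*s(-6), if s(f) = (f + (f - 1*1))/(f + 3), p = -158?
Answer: -6145/9 ≈ -682.78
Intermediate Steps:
s(f) = (-1 + 2*f)/(3 + f) (s(f) = (f + (f - 1))/(3 + f) = (f + (-1 + f))/(3 + f) = (-1 + 2*f)/(3 + f))
68/36 + p*s(-6) = 68/36 - 158*(-1 + 2*(-6))/(3 - 6) = 68*(1/36) - 158*(-1 - 12)/(-3) = 17/9 - (-158)*(-13)/3 = 17/9 - 158*13/3 = 17/9 - 2054/3 = -6145/9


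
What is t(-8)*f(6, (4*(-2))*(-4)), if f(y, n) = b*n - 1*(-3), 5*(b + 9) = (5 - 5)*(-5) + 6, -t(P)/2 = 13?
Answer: 32058/5 ≈ 6411.6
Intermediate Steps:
t(P) = -26 (t(P) = -2*13 = -26)
b = -39/5 (b = -9 + ((5 - 5)*(-5) + 6)/5 = -9 + (0*(-5) + 6)/5 = -9 + (0 + 6)/5 = -9 + (⅕)*6 = -9 + 6/5 = -39/5 ≈ -7.8000)
f(y, n) = 3 - 39*n/5 (f(y, n) = -39*n/5 - 1*(-3) = -39*n/5 + 3 = 3 - 39*n/5)
t(-8)*f(6, (4*(-2))*(-4)) = -26*(3 - 39*4*(-2)*(-4)/5) = -26*(3 - (-312)*(-4)/5) = -26*(3 - 39/5*32) = -26*(3 - 1248/5) = -26*(-1233/5) = 32058/5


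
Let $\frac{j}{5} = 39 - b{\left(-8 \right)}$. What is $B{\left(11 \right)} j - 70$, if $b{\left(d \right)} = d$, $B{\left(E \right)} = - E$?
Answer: $-2655$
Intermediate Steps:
$j = 235$ ($j = 5 \left(39 - -8\right) = 5 \left(39 + 8\right) = 5 \cdot 47 = 235$)
$B{\left(11 \right)} j - 70 = \left(-1\right) 11 \cdot 235 - 70 = \left(-11\right) 235 - 70 = -2585 - 70 = -2655$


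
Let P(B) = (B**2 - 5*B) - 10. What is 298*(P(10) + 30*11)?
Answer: 110260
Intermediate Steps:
P(B) = -10 + B**2 - 5*B
298*(P(10) + 30*11) = 298*((-10 + 10**2 - 5*10) + 30*11) = 298*((-10 + 100 - 50) + 330) = 298*(40 + 330) = 298*370 = 110260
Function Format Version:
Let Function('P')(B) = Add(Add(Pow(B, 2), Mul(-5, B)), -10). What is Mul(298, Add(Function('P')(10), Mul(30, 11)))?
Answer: 110260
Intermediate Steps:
Function('P')(B) = Add(-10, Pow(B, 2), Mul(-5, B))
Mul(298, Add(Function('P')(10), Mul(30, 11))) = Mul(298, Add(Add(-10, Pow(10, 2), Mul(-5, 10)), Mul(30, 11))) = Mul(298, Add(Add(-10, 100, -50), 330)) = Mul(298, Add(40, 330)) = Mul(298, 370) = 110260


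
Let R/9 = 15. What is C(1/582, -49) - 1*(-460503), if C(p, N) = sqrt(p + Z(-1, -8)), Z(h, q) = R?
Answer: 460503 + sqrt(45728322)/582 ≈ 4.6051e+5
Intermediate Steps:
R = 135 (R = 9*15 = 135)
Z(h, q) = 135
C(p, N) = sqrt(135 + p) (C(p, N) = sqrt(p + 135) = sqrt(135 + p))
C(1/582, -49) - 1*(-460503) = sqrt(135 + 1/582) - 1*(-460503) = sqrt(135 + 1/582) + 460503 = sqrt(78571/582) + 460503 = sqrt(45728322)/582 + 460503 = 460503 + sqrt(45728322)/582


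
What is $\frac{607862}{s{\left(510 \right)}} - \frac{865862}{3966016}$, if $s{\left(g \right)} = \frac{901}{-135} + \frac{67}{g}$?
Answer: $- \frac{5532777010183501}{59551713248} \approx -92907.0$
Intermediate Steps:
$s{\left(g \right)} = - \frac{901}{135} + \frac{67}{g}$ ($s{\left(g \right)} = 901 \left(- \frac{1}{135}\right) + \frac{67}{g} = - \frac{901}{135} + \frac{67}{g}$)
$\frac{607862}{s{\left(510 \right)}} - \frac{865862}{3966016} = \frac{607862}{- \frac{901}{135} + \frac{67}{510}} - \frac{865862}{3966016} = \frac{607862}{- \frac{901}{135} + 67 \cdot \frac{1}{510}} - \frac{432931}{1983008} = \frac{607862}{- \frac{901}{135} + \frac{67}{510}} - \frac{432931}{1983008} = \frac{607862}{- \frac{30031}{4590}} - \frac{432931}{1983008} = 607862 \left(- \frac{4590}{30031}\right) - \frac{432931}{1983008} = - \frac{2790086580}{30031} - \frac{432931}{1983008} = - \frac{5532777010183501}{59551713248}$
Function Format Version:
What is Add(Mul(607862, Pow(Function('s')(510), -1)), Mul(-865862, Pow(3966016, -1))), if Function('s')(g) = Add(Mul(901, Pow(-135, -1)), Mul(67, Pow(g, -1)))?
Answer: Rational(-5532777010183501, 59551713248) ≈ -92907.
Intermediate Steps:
Function('s')(g) = Add(Rational(-901, 135), Mul(67, Pow(g, -1))) (Function('s')(g) = Add(Mul(901, Rational(-1, 135)), Mul(67, Pow(g, -1))) = Add(Rational(-901, 135), Mul(67, Pow(g, -1))))
Add(Mul(607862, Pow(Function('s')(510), -1)), Mul(-865862, Pow(3966016, -1))) = Add(Mul(607862, Pow(Add(Rational(-901, 135), Mul(67, Pow(510, -1))), -1)), Mul(-865862, Pow(3966016, -1))) = Add(Mul(607862, Pow(Add(Rational(-901, 135), Mul(67, Rational(1, 510))), -1)), Mul(-865862, Rational(1, 3966016))) = Add(Mul(607862, Pow(Add(Rational(-901, 135), Rational(67, 510)), -1)), Rational(-432931, 1983008)) = Add(Mul(607862, Pow(Rational(-30031, 4590), -1)), Rational(-432931, 1983008)) = Add(Mul(607862, Rational(-4590, 30031)), Rational(-432931, 1983008)) = Add(Rational(-2790086580, 30031), Rational(-432931, 1983008)) = Rational(-5532777010183501, 59551713248)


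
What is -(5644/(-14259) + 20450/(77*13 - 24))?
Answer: -286082362/13931043 ≈ -20.536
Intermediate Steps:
-(5644/(-14259) + 20450/(77*13 - 24)) = -(5644*(-1/14259) + 20450/(1001 - 24)) = -(-5644/14259 + 20450/977) = -1*286082362/13931043 = -286082362/13931043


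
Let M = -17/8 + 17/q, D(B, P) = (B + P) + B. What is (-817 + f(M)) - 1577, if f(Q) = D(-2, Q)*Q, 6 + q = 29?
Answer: -80798559/33856 ≈ -2386.5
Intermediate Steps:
D(B, P) = P + 2*B
q = 23 (q = -6 + 29 = 23)
M = -255/184 (M = -17/8 + 17/23 = -255/184 ≈ -1.3859)
f(Q) = Q*(-4 + Q) (f(Q) = (Q + 2*(-2))*Q = (Q - 4)*Q = (-4 + Q)*Q = Q*(-4 + Q))
(-817 + f(M)) - 1577 = (-817 - 255*(-4 - 255/184)/184) - 1577 = (-817 - 255/184*(-991/184)) - 1577 = (-817 + 252705/33856) - 1577 = -27407647/33856 - 1577 = -80798559/33856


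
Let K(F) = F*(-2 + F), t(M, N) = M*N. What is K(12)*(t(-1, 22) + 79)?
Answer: 6840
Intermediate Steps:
K(12)*(t(-1, 22) + 79) = (12*(-2 + 12))*(-1*22 + 79) = (12*10)*(-22 + 79) = 120*57 = 6840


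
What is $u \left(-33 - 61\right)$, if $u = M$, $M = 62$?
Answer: $-5828$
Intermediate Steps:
$u = 62$
$u \left(-33 - 61\right) = 62 \left(-33 - 61\right) = 62 \left(-94\right) = -5828$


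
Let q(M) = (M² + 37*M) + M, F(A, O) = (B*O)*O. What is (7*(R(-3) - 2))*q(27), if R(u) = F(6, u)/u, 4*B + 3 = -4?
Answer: 159705/4 ≈ 39926.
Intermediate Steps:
B = -7/4 (B = -¾ + (¼)*(-4) = -¾ - 1 = -7/4 ≈ -1.7500)
F(A, O) = -7*O²/4 (F(A, O) = (-7*O/4)*O = -7*O²/4)
q(M) = M² + 38*M
R(u) = -7*u/4 (R(u) = (-7*u²/4)/u = -7*u/4)
(7*(R(-3) - 2))*q(27) = (7*(-7/4*(-3) - 2))*(27*(38 + 27)) = (7*(21/4 - 2))*(27*65) = (7*(13/4))*1755 = (91/4)*1755 = 159705/4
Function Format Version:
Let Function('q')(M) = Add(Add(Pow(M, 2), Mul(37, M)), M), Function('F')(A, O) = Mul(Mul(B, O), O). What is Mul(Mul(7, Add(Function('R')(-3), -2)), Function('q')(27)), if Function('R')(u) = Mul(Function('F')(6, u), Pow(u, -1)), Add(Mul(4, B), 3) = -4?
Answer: Rational(159705, 4) ≈ 39926.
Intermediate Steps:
B = Rational(-7, 4) (B = Add(Rational(-3, 4), Mul(Rational(1, 4), -4)) = Add(Rational(-3, 4), -1) = Rational(-7, 4) ≈ -1.7500)
Function('F')(A, O) = Mul(Rational(-7, 4), Pow(O, 2)) (Function('F')(A, O) = Mul(Mul(Rational(-7, 4), O), O) = Mul(Rational(-7, 4), Pow(O, 2)))
Function('q')(M) = Add(Pow(M, 2), Mul(38, M))
Function('R')(u) = Mul(Rational(-7, 4), u) (Function('R')(u) = Mul(Mul(Rational(-7, 4), Pow(u, 2)), Pow(u, -1)) = Mul(Rational(-7, 4), u))
Mul(Mul(7, Add(Function('R')(-3), -2)), Function('q')(27)) = Mul(Mul(7, Add(Mul(Rational(-7, 4), -3), -2)), Mul(27, Add(38, 27))) = Mul(Mul(7, Add(Rational(21, 4), -2)), Mul(27, 65)) = Mul(Mul(7, Rational(13, 4)), 1755) = Mul(Rational(91, 4), 1755) = Rational(159705, 4)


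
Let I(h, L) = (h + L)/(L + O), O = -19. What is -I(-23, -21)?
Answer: -11/10 ≈ -1.1000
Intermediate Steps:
I(h, L) = (L + h)/(-19 + L) (I(h, L) = (h + L)/(L - 19) = (L + h)/(-19 + L))
-I(-23, -21) = -(-21 - 23)/(-19 - 21) = -(-44)/(-40) = -(-1)*(-44)/40 = -1*11/10 = -11/10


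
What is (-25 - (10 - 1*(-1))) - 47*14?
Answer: -694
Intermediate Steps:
(-25 - (10 - 1*(-1))) - 47*14 = (-25 - (10 + 1)) - 658 = (-25 - 1*11) - 658 = (-25 - 11) - 658 = -36 - 658 = -694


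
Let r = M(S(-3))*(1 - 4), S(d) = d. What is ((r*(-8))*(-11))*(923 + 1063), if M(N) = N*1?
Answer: 1572912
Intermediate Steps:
M(N) = N
r = 9 (r = -3*(1 - 4) = -3*(-3) = 9)
((r*(-8))*(-11))*(923 + 1063) = ((9*(-8))*(-11))*(923 + 1063) = -72*(-11)*1986 = 792*1986 = 1572912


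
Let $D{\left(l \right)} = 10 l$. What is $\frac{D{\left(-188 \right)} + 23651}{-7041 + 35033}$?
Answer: $\frac{21771}{27992} \approx 0.77776$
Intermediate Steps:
$\frac{D{\left(-188 \right)} + 23651}{-7041 + 35033} = \frac{10 \left(-188\right) + 23651}{-7041 + 35033} = \frac{-1880 + 23651}{27992} = 21771 \cdot \frac{1}{27992} = \frac{21771}{27992}$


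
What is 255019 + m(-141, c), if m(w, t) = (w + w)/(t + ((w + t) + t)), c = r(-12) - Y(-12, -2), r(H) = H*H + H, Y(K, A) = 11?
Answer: 9435656/37 ≈ 2.5502e+5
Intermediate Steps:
r(H) = H + H² (r(H) = H² + H = H + H²)
c = 121 (c = -12*(1 - 12) - 1*11 = -12*(-11) - 11 = 132 - 11 = 121)
m(w, t) = 2*w/(w + 3*t) (m(w, t) = (2*w)/(t + ((t + w) + t)) = (2*w)/(t + (w + 2*t)) = (2*w)/(w + 3*t) = 2*w/(w + 3*t))
255019 + m(-141, c) = 255019 + 2*(-141)/(-141 + 3*121) = 255019 + 2*(-141)/(-141 + 363) = 255019 + 2*(-141)/222 = 255019 + 2*(-141)*(1/222) = 255019 - 47/37 = 9435656/37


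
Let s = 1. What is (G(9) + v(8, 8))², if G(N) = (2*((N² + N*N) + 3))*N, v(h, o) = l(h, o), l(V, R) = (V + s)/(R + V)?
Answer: 2259005841/256 ≈ 8.8242e+6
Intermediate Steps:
l(V, R) = (1 + V)/(R + V) (l(V, R) = (V + 1)/(R + V) = (1 + V)/(R + V))
v(h, o) = (1 + h)/(h + o) (v(h, o) = (1 + h)/(o + h) = (1 + h)/(h + o))
G(N) = N*(6 + 4*N²) (G(N) = (2*((N² + N²) + 3))*N = (2*(2*N² + 3))*N = (2*(3 + 2*N²))*N = (6 + 4*N²)*N = N*(6 + 4*N²))
(G(9) + v(8, 8))² = ((4*9³ + 6*9) + (1 + 8)/(8 + 8))² = ((4*729 + 54) + 9/16)² = ((2916 + 54) + (1/16)*9)² = (2970 + 9/16)² = (47529/16)² = 2259005841/256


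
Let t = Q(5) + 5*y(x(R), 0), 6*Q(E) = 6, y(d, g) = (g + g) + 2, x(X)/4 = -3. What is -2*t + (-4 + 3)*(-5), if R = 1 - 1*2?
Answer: -17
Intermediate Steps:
R = -1 (R = 1 - 2 = -1)
x(X) = -12 (x(X) = 4*(-3) = -12)
y(d, g) = 2 + 2*g (y(d, g) = 2*g + 2 = 2 + 2*g)
Q(E) = 1 (Q(E) = (⅙)*6 = 1)
t = 11 (t = 1 + 5*(2 + 2*0) = 1 + 5*(2 + 0) = 1 + 5*2 = 1 + 10 = 11)
-2*t + (-4 + 3)*(-5) = -2*11 + (-4 + 3)*(-5) = -22 - 1*(-5) = -22 + 5 = -17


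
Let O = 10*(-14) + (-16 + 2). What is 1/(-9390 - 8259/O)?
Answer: -154/1437801 ≈ -0.00010711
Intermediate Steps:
O = -154 (O = -140 - 14 = -154)
1/(-9390 - 8259/O) = 1/(-9390 - 8259/(-154)) = 1/(-9390 - 8259*(-1/154)) = 1/(-9390 + 8259/154) = 1/(-1437801/154) = -154/1437801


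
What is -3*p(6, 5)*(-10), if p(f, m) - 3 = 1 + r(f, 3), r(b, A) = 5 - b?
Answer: 90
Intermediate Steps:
p(f, m) = 9 - f (p(f, m) = 3 + (1 + (5 - f)) = 3 + (6 - f) = 9 - f)
-3*p(6, 5)*(-10) = -3*(9 - 1*6)*(-10) = -3*(9 - 6)*(-10) = -3*3*(-10) = -9*(-10) = 90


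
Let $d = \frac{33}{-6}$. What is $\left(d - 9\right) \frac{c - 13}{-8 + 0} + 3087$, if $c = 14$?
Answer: $\frac{49421}{16} \approx 3088.8$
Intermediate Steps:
$d = - \frac{11}{2}$ ($d = 33 \left(- \frac{1}{6}\right) = - \frac{11}{2} \approx -5.5$)
$\left(d - 9\right) \frac{c - 13}{-8 + 0} + 3087 = \left(- \frac{11}{2} - 9\right) \frac{14 - 13}{-8 + 0} + 3087 = - \frac{29 \cdot 1 \frac{1}{-8}}{2} + 3087 = - \frac{29 \cdot 1 \left(- \frac{1}{8}\right)}{2} + 3087 = \left(- \frac{29}{2}\right) \left(- \frac{1}{8}\right) + 3087 = \frac{29}{16} + 3087 = \frac{49421}{16}$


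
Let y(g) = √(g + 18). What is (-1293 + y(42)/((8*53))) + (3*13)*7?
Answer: -1020 + √15/212 ≈ -1020.0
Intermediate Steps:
y(g) = √(18 + g)
(-1293 + y(42)/((8*53))) + (3*13)*7 = (-1293 + √(18 + 42)/((8*53))) + (3*13)*7 = (-1293 + √60/424) + 39*7 = (-1293 + (2*√15)*(1/424)) + 273 = (-1293 + √15/212) + 273 = -1020 + √15/212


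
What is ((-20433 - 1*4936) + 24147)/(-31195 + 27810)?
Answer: 1222/3385 ≈ 0.36100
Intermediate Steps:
((-20433 - 1*4936) + 24147)/(-31195 + 27810) = ((-20433 - 4936) + 24147)/(-3385) = (-25369 + 24147)*(-1/3385) = -1222*(-1/3385) = 1222/3385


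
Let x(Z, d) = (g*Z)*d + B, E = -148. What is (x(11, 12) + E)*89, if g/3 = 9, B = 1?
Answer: 304113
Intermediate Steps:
g = 27 (g = 3*9 = 27)
x(Z, d) = 1 + 27*Z*d (x(Z, d) = (27*Z)*d + 1 = 27*Z*d + 1 = 1 + 27*Z*d)
(x(11, 12) + E)*89 = ((1 + 27*11*12) - 148)*89 = ((1 + 3564) - 148)*89 = (3565 - 148)*89 = 3417*89 = 304113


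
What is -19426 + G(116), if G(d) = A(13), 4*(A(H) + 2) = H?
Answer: -77699/4 ≈ -19425.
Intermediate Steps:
A(H) = -2 + H/4
G(d) = 5/4 (G(d) = -2 + (1/4)*13 = -2 + 13/4 = 5/4)
-19426 + G(116) = -19426 + 5/4 = -77699/4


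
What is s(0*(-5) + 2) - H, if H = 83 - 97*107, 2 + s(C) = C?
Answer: 10296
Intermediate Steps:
s(C) = -2 + C
H = -10296 (H = 83 - 10379 = -10296)
s(0*(-5) + 2) - H = (-2 + (0*(-5) + 2)) - 1*(-10296) = (-2 + (0 + 2)) + 10296 = (-2 + 2) + 10296 = 0 + 10296 = 10296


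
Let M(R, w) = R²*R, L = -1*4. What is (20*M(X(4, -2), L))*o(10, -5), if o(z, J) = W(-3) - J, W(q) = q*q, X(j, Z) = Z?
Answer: -2240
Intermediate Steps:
L = -4
M(R, w) = R³
W(q) = q²
o(z, J) = 9 - J (o(z, J) = (-3)² - J = 9 - J)
(20*M(X(4, -2), L))*o(10, -5) = (20*(-2)³)*(9 - 1*(-5)) = (20*(-8))*(9 + 5) = -160*14 = -2240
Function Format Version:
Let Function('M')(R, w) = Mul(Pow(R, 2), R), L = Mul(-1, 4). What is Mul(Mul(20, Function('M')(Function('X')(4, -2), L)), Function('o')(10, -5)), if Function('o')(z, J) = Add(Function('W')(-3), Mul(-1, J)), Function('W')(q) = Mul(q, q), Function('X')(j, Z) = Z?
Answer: -2240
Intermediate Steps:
L = -4
Function('M')(R, w) = Pow(R, 3)
Function('W')(q) = Pow(q, 2)
Function('o')(z, J) = Add(9, Mul(-1, J)) (Function('o')(z, J) = Add(Pow(-3, 2), Mul(-1, J)) = Add(9, Mul(-1, J)))
Mul(Mul(20, Function('M')(Function('X')(4, -2), L)), Function('o')(10, -5)) = Mul(Mul(20, Pow(-2, 3)), Add(9, Mul(-1, -5))) = Mul(Mul(20, -8), Add(9, 5)) = Mul(-160, 14) = -2240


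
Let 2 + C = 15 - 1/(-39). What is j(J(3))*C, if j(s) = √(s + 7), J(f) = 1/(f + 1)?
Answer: 254*√29/39 ≈ 35.073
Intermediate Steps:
J(f) = 1/(1 + f)
j(s) = √(7 + s)
C = 508/39 (C = -2 + (15 - 1/(-39)) = -2 + (15 - 1*(-1/39)) = -2 + (15 + 1/39) = -2 + 586/39 = 508/39 ≈ 13.026)
j(J(3))*C = √(7 + 1/(1 + 3))*(508/39) = √(7 + 1/4)*(508/39) = √(7 + ¼)*(508/39) = √(29/4)*(508/39) = (√29/2)*(508/39) = 254*√29/39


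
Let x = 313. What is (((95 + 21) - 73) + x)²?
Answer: 126736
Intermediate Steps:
(((95 + 21) - 73) + x)² = (((95 + 21) - 73) + 313)² = ((116 - 73) + 313)² = (43 + 313)² = 356² = 126736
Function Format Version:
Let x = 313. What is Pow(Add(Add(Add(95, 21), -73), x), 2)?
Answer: 126736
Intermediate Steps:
Pow(Add(Add(Add(95, 21), -73), x), 2) = Pow(Add(Add(Add(95, 21), -73), 313), 2) = Pow(Add(Add(116, -73), 313), 2) = Pow(Add(43, 313), 2) = Pow(356, 2) = 126736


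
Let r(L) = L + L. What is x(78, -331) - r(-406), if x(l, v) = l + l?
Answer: 968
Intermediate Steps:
x(l, v) = 2*l
r(L) = 2*L
x(78, -331) - r(-406) = 2*78 - 2*(-406) = 156 - 1*(-812) = 156 + 812 = 968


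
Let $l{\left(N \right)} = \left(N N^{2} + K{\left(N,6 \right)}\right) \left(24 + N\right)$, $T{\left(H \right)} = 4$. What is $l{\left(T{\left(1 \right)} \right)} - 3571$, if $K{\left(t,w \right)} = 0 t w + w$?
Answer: $-1611$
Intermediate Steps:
$K{\left(t,w \right)} = w$ ($K{\left(t,w \right)} = 0 w + w = 0 + w = w$)
$l{\left(N \right)} = \left(6 + N^{3}\right) \left(24 + N\right)$ ($l{\left(N \right)} = \left(N N^{2} + 6\right) \left(24 + N\right) = \left(N^{3} + 6\right) \left(24 + N\right) = \left(6 + N^{3}\right) \left(24 + N\right)$)
$l{\left(T{\left(1 \right)} \right)} - 3571 = \left(144 + 4^{4} + 6 \cdot 4 + 24 \cdot 4^{3}\right) - 3571 = \left(144 + 256 + 24 + 24 \cdot 64\right) - 3571 = \left(144 + 256 + 24 + 1536\right) - 3571 = 1960 - 3571 = -1611$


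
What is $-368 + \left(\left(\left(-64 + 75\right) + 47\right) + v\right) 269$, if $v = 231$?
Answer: $77373$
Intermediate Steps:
$-368 + \left(\left(\left(-64 + 75\right) + 47\right) + v\right) 269 = -368 + \left(\left(\left(-64 + 75\right) + 47\right) + 231\right) 269 = -368 + \left(\left(11 + 47\right) + 231\right) 269 = -368 + \left(58 + 231\right) 269 = -368 + 289 \cdot 269 = -368 + 77741 = 77373$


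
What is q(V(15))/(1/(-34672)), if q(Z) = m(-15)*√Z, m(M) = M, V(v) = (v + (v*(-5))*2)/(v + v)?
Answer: 780120*I*√2 ≈ 1.1033e+6*I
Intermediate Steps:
V(v) = -9/2 (V(v) = (v - 5*v*2)/((2*v)) = (v - 10*v)*(1/(2*v)) = (-9*v)*(1/(2*v)) = -9/2)
q(Z) = -15*√Z
q(V(15))/(1/(-34672)) = (-45*I*√2/2)/(1/(-34672)) = (-45*I*√2/2)/(-1/34672) = -45*I*√2/2*(-34672) = 780120*I*√2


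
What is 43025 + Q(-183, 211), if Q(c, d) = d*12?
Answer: 45557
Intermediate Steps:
Q(c, d) = 12*d
43025 + Q(-183, 211) = 43025 + 12*211 = 43025 + 2532 = 45557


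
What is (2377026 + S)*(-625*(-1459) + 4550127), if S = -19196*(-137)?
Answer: 27347577649756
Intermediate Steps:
S = 2629852
(2377026 + S)*(-625*(-1459) + 4550127) = (2377026 + 2629852)*(-625*(-1459) + 4550127) = 5006878*(911875 + 4550127) = 5006878*5462002 = 27347577649756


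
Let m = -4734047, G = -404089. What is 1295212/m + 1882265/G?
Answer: -1347730271189/273282331169 ≈ -4.9316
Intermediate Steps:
1295212/m + 1882265/G = 1295212/(-4734047) + 1882265/(-404089) = 1295212*(-1/4734047) + 1882265*(-1/404089) = -1295212/4734047 - 268895/57727 = -1347730271189/273282331169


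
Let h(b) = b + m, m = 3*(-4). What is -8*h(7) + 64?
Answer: 104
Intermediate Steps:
m = -12
h(b) = -12 + b (h(b) = b - 12 = -12 + b)
-8*h(7) + 64 = -8*(-12 + 7) + 64 = -8*(-5) + 64 = 40 + 64 = 104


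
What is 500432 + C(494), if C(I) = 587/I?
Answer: 247213995/494 ≈ 5.0043e+5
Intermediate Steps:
500432 + C(494) = 500432 + 587/494 = 247213995/494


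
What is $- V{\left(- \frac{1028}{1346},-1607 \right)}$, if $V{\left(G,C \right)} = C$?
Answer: $1607$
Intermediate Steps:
$- V{\left(- \frac{1028}{1346},-1607 \right)} = \left(-1\right) \left(-1607\right) = 1607$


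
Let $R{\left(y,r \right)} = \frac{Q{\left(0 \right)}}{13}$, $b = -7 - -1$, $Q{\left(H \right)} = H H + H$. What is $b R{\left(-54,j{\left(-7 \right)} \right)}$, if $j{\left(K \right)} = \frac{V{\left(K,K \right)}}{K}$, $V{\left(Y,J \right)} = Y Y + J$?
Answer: $0$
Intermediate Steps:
$Q{\left(H \right)} = H + H^{2}$ ($Q{\left(H \right)} = H^{2} + H = H + H^{2}$)
$b = -6$ ($b = -7 + 1 = -6$)
$V{\left(Y,J \right)} = J + Y^{2}$ ($V{\left(Y,J \right)} = Y^{2} + J = J + Y^{2}$)
$j{\left(K \right)} = \frac{K + K^{2}}{K}$
$R{\left(y,r \right)} = 0$ ($R{\left(y,r \right)} = \frac{0 \left(1 + 0\right)}{13} = 0 \cdot 1 \cdot \frac{1}{13} = 0 \cdot \frac{1}{13} = 0$)
$b R{\left(-54,j{\left(-7 \right)} \right)} = \left(-6\right) 0 = 0$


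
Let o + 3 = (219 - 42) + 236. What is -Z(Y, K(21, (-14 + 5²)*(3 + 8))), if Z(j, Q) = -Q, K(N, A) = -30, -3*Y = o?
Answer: -30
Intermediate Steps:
o = 410 (o = -3 + ((219 - 42) + 236) = -3 + (177 + 236) = -3 + 413 = 410)
Y = -410/3 (Y = -⅓*410 = -410/3 ≈ -136.67)
-Z(Y, K(21, (-14 + 5²)*(3 + 8))) = -(-1)*(-30) = -1*30 = -30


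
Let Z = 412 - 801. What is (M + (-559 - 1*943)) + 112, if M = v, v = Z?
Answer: -1779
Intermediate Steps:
Z = -389
v = -389
M = -389
(M + (-559 - 1*943)) + 112 = (-389 + (-559 - 1*943)) + 112 = (-389 + (-559 - 943)) + 112 = (-389 - 1502) + 112 = -1891 + 112 = -1779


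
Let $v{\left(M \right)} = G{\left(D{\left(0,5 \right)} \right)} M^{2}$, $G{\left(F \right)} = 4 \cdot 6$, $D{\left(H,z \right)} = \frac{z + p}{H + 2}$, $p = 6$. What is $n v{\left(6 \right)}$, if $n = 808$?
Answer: $698112$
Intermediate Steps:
$D{\left(H,z \right)} = \frac{6 + z}{2 + H}$ ($D{\left(H,z \right)} = \frac{z + 6}{H + 2} = \frac{6 + z}{2 + H}$)
$G{\left(F \right)} = 24$
$v{\left(M \right)} = 24 M^{2}$
$n v{\left(6 \right)} = 808 \cdot 24 \cdot 6^{2} = 808 \cdot 24 \cdot 36 = 808 \cdot 864 = 698112$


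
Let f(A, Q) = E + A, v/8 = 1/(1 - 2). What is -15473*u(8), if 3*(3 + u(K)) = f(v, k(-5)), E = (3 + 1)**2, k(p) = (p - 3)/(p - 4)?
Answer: 15473/3 ≈ 5157.7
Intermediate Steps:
k(p) = (-3 + p)/(-4 + p)
E = 16 (E = 4**2 = 16)
v = -8 (v = 8/(1 - 2) = 8/(-1) = 8*(-1) = -8)
f(A, Q) = 16 + A
u(K) = -1/3 (u(K) = -3 + (16 - 8)/3 = -3 + (1/3)*8 = -3 + 8/3 = -1/3)
-15473*u(8) = -15473*(-1/3) = 15473/3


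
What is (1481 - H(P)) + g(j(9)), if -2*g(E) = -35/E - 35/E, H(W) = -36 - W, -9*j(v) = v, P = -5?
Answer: 1477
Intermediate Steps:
j(v) = -v/9
g(E) = 35/E (g(E) = -(-35/E - 35/E)/2 = -(-35)/E = 35/E)
(1481 - H(P)) + g(j(9)) = (1481 - (-36 - 1*(-5))) + 35/((-⅑*9)) = (1481 - (-36 + 5)) + 35/(-1) = (1481 - 1*(-31)) + 35*(-1) = (1481 + 31) - 35 = 1512 - 35 = 1477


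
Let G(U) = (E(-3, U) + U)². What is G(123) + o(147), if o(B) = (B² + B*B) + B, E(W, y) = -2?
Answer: 58006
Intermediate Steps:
G(U) = (-2 + U)²
o(B) = B + 2*B² (o(B) = (B² + B²) + B = 2*B² + B = B + 2*B²)
G(123) + o(147) = (-2 + 123)² + 147*(1 + 2*147) = 121² + 147*(1 + 294) = 14641 + 147*295 = 14641 + 43365 = 58006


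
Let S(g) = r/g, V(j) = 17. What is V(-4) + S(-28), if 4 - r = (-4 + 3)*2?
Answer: 235/14 ≈ 16.786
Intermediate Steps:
r = 6 (r = 4 - (-4 + 3)*2 = 4 - (-1)*2 = 4 - 1*(-2) = 4 + 2 = 6)
S(g) = 6/g
V(-4) + S(-28) = 17 + 6/(-28) = 17 + 6*(-1/28) = 17 - 3/14 = 235/14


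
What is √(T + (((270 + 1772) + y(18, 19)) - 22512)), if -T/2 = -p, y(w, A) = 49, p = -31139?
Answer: I*√82699 ≈ 287.57*I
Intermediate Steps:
T = -62278 (T = -(-2)*(-31139) = -2*31139 = -62278)
√(T + (((270 + 1772) + y(18, 19)) - 22512)) = √(-62278 + (((270 + 1772) + 49) - 22512)) = √(-62278 + ((2042 + 49) - 22512)) = √(-62278 + (2091 - 22512)) = √(-62278 - 20421) = √(-82699) = I*√82699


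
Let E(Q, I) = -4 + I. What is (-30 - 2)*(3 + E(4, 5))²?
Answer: -512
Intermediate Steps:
(-30 - 2)*(3 + E(4, 5))² = (-30 - 2)*(3 + (-4 + 5))² = -32*(3 + 1)² = -32*4² = -32*16 = -512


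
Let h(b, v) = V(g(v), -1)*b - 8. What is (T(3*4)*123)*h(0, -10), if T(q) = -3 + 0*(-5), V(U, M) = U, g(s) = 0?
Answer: 2952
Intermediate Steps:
h(b, v) = -8 (h(b, v) = 0*b - 8 = 0 - 8 = -8)
T(q) = -3 (T(q) = -3 + 0 = -3)
(T(3*4)*123)*h(0, -10) = -3*123*(-8) = -369*(-8) = 2952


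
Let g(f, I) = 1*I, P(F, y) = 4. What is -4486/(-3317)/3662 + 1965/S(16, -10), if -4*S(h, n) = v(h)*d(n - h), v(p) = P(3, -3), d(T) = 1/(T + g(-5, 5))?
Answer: 250619967398/6073427 ≈ 41265.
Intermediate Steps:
g(f, I) = I
d(T) = 1/(5 + T) (d(T) = 1/(T + 5) = 1/(5 + T))
v(p) = 4
S(h, n) = -1/(5 + n - h) (S(h, n) = -1/(5 + (n - h)) = -1/(5 + n - h))
-4486/(-3317)/3662 + 1965/S(16, -10) = -4486/(-3317)/3662 + 1965/(1/(-5 + 16 - 1*(-10))) = -4486*(-1/3317)*(1/3662) + 1965/(1/(-5 + 16 + 10)) = (4486/3317)*(1/3662) + 1965/(1/21) = 2243/6073427 + 1965/(1/21) = 2243/6073427 + 1965*21 = 2243/6073427 + 41265 = 250619967398/6073427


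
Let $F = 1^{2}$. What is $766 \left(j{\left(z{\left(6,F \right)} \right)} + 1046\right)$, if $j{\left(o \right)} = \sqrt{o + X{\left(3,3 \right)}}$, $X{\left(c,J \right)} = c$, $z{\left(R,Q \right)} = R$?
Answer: $803534$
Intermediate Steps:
$F = 1$
$j{\left(o \right)} = \sqrt{3 + o}$ ($j{\left(o \right)} = \sqrt{o + 3} = \sqrt{3 + o}$)
$766 \left(j{\left(z{\left(6,F \right)} \right)} + 1046\right) = 766 \left(\sqrt{3 + 6} + 1046\right) = 766 \left(\sqrt{9} + 1046\right) = 766 \left(3 + 1046\right) = 766 \cdot 1049 = 803534$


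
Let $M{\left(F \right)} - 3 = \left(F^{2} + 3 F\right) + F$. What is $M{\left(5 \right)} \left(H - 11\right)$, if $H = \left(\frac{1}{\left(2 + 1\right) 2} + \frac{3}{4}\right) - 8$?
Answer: $-868$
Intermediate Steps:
$M{\left(F \right)} = 3 + F^{2} + 4 F$ ($M{\left(F \right)} = 3 + \left(\left(F^{2} + 3 F\right) + F\right) = 3 + \left(F^{2} + 4 F\right) = 3 + F^{2} + 4 F$)
$H = - \frac{85}{12}$ ($H = \left(\frac{1}{3} \cdot \frac{1}{2} + 3 \cdot \frac{1}{4}\right) - 8 = \left(\frac{1}{3} \cdot \frac{1}{2} + \frac{3}{4}\right) - 8 = \left(\frac{1}{6} + \frac{3}{4}\right) - 8 = \frac{11}{12} - 8 = - \frac{85}{12} \approx -7.0833$)
$M{\left(5 \right)} \left(H - 11\right) = \left(3 + 5^{2} + 4 \cdot 5\right) \left(- \frac{85}{12} - 11\right) = \left(3 + 25 + 20\right) \left(- \frac{217}{12}\right) = 48 \left(- \frac{217}{12}\right) = -868$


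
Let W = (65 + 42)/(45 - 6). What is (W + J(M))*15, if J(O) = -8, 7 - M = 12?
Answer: -1025/13 ≈ -78.846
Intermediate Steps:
M = -5 (M = 7 - 1*12 = 7 - 12 = -5)
W = 107/39 ≈ 2.7436
(W + J(M))*15 = (107/39 - 8)*15 = -205/39*15 = -1025/13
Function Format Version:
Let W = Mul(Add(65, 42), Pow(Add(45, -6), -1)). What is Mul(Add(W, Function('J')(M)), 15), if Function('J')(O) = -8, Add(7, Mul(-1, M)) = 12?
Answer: Rational(-1025, 13) ≈ -78.846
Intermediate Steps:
M = -5 (M = Add(7, Mul(-1, 12)) = Add(7, -12) = -5)
W = Rational(107, 39) (W = Mul(107, Pow(39, -1)) = Mul(107, Rational(1, 39)) = Rational(107, 39) ≈ 2.7436)
Mul(Add(W, Function('J')(M)), 15) = Mul(Add(Rational(107, 39), -8), 15) = Mul(Rational(-205, 39), 15) = Rational(-1025, 13)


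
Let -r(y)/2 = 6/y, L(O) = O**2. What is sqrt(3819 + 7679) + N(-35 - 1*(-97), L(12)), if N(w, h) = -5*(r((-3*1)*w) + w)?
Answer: -9620/31 + sqrt(11498) ≈ -203.09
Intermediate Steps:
r(y) = -12/y
N(w, h) = -20/w - 5*w (N(w, h) = -5*(-12*(-1/(3*w)) + w) = -5*(-(-4)/w + w) = -5*(4/w + w) = -5*(w + 4/w) = -20/w - 5*w)
sqrt(3819 + 7679) + N(-35 - 1*(-97), L(12)) = sqrt(3819 + 7679) + (-20/(-35 - 1*(-97)) - 5*(-35 - 1*(-97))) = sqrt(11498) + (-20/(-35 + 97) - 5*(-35 + 97)) = sqrt(11498) + (-20/62 - 5*62) = sqrt(11498) + (-20*1/62 - 310) = sqrt(11498) + (-10/31 - 310) = sqrt(11498) - 9620/31 = -9620/31 + sqrt(11498)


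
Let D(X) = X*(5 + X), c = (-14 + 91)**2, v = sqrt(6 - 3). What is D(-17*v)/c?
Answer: 867/5929 - 85*sqrt(3)/5929 ≈ 0.12140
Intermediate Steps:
v = sqrt(3) ≈ 1.7320
c = 5929 (c = 77**2 = 5929)
D(-17*v)/c = ((-17*sqrt(3))*(5 - 17*sqrt(3)))/5929 = -17*sqrt(3)*(5 - 17*sqrt(3))*(1/5929) = -17*sqrt(3)*(5 - 17*sqrt(3))/5929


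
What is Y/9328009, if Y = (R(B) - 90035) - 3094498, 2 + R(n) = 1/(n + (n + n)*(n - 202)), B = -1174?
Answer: -10285009891589/30126428139066 ≈ -0.34139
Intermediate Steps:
R(n) = -2 + 1/(n + 2*n*(-202 + n)) (R(n) = -2 + 1/(n + (n + n)*(n - 202)) = -2 + 1/(n + (2*n)*(-202 + n)) = -2 + 1/(n + 2*n*(-202 + n)))
Y = -10285009891589/3229674 (Y = ((1 - 4*(-1174)² + 806*(-1174))/((-1174)*(-403 + 2*(-1174))) - 90035) - 3094498 = (-(1 - 4*1378276 - 946244)/(1174*(-403 - 2348)) - 90035) - 3094498 = (-1/1174*(1 - 5513104 - 946244)/(-2751) - 90035) - 3094498 = (-1/1174*(-1/2751)*(-6459347) - 90035) - 3094498 = (-6459347/3229674 - 90035) - 3094498 = -290790157937/3229674 - 3094498 = -10285009891589/3229674 ≈ -3.1845e+6)
Y/9328009 = -10285009891589/3229674/9328009 = -10285009891589/3229674*1/9328009 = -10285009891589/30126428139066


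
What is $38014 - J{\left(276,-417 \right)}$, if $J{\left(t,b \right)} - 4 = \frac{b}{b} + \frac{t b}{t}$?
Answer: $38426$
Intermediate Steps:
$J{\left(t,b \right)} = 5 + b$ ($J{\left(t,b \right)} = 4 + \left(\frac{b}{b} + \frac{t b}{t}\right) = 4 + \left(1 + \frac{b t}{t}\right) = 4 + \left(1 + b\right) = 5 + b$)
$38014 - J{\left(276,-417 \right)} = 38014 - \left(5 - 417\right) = 38014 - -412 = 38014 + 412 = 38426$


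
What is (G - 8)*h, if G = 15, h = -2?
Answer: -14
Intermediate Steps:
(G - 8)*h = (15 - 8)*(-2) = 7*(-2) = -14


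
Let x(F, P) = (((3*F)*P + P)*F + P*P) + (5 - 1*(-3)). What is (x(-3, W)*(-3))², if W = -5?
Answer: 68121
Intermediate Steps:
x(F, P) = 8 + P² + F*(P + 3*F*P) (x(F, P) = ((3*F*P + P)*F + P²) + (5 + 3) = ((P + 3*F*P)*F + P²) + 8 = (F*(P + 3*F*P) + P²) + 8 = (P² + F*(P + 3*F*P)) + 8 = 8 + P² + F*(P + 3*F*P))
(x(-3, W)*(-3))² = ((8 + (-5)² - 3*(-5) + 3*(-5)*(-3)²)*(-3))² = ((8 + 25 + 15 + 3*(-5)*9)*(-3))² = ((8 + 25 + 15 - 135)*(-3))² = (-87*(-3))² = 261² = 68121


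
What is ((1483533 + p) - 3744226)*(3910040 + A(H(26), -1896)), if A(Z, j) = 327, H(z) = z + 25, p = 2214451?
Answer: -180823190814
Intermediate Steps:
H(z) = 25 + z
((1483533 + p) - 3744226)*(3910040 + A(H(26), -1896)) = ((1483533 + 2214451) - 3744226)*(3910040 + 327) = (3697984 - 3744226)*3910367 = -46242*3910367 = -180823190814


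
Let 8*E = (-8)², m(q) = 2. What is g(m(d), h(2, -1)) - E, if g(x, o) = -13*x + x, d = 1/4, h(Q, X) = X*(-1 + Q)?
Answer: -32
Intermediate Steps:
d = ¼ ≈ 0.25000
g(x, o) = -12*x
E = 8 (E = (⅛)*(-8)² = (⅛)*64 = 8)
g(m(d), h(2, -1)) - E = -12*2 - 1*8 = -24 - 8 = -32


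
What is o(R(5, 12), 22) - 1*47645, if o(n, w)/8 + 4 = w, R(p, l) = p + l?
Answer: -47501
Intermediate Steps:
R(p, l) = l + p
o(n, w) = -32 + 8*w
o(R(5, 12), 22) - 1*47645 = (-32 + 8*22) - 1*47645 = (-32 + 176) - 47645 = 144 - 47645 = -47501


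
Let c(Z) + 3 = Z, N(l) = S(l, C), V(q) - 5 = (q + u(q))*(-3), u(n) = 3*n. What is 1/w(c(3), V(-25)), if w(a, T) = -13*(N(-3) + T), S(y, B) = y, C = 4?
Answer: -1/3926 ≈ -0.00025471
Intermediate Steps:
V(q) = 5 - 12*q (V(q) = 5 + (q + 3*q)*(-3) = 5 + (4*q)*(-3) = 5 - 12*q)
N(l) = l
c(Z) = -3 + Z
w(a, T) = 39 - 13*T (w(a, T) = -13*(-3 + T) = 39 - 13*T)
1/w(c(3), V(-25)) = 1/(39 - 13*(5 - 12*(-25))) = 1/(39 - 13*(5 + 300)) = 1/(39 - 13*305) = 1/(39 - 3965) = 1/(-3926) = -1/3926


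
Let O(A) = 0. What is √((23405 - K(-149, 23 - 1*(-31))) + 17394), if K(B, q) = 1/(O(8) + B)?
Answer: 2*√226444687/149 ≈ 201.99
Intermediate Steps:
K(B, q) = 1/B (K(B, q) = 1/(0 + B) = 1/B)
√((23405 - K(-149, 23 - 1*(-31))) + 17394) = √((23405 - 1/(-149)) + 17394) = √((23405 - 1*(-1/149)) + 17394) = √((23405 + 1/149) + 17394) = √(3487346/149 + 17394) = √(6079052/149) = 2*√226444687/149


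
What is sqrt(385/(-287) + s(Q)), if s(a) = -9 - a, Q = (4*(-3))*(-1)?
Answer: 2*I*sqrt(9389)/41 ≈ 4.7267*I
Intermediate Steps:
Q = 12 (Q = -12*(-1) = 12)
sqrt(385/(-287) + s(Q)) = sqrt(385/(-287) + (-9 - 1*12)) = sqrt(385*(-1/287) + (-9 - 12)) = sqrt(-55/41 - 21) = sqrt(-916/41) = 2*I*sqrt(9389)/41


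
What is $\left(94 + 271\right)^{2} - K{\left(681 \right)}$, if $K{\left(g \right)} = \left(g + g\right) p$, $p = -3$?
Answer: $137311$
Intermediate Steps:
$K{\left(g \right)} = - 6 g$ ($K{\left(g \right)} = \left(g + g\right) \left(-3\right) = 2 g \left(-3\right) = - 6 g$)
$\left(94 + 271\right)^{2} - K{\left(681 \right)} = \left(94 + 271\right)^{2} - \left(-6\right) 681 = 365^{2} - -4086 = 133225 + 4086 = 137311$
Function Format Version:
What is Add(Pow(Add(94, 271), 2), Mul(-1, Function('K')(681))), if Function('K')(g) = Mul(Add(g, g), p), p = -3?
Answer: 137311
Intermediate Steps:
Function('K')(g) = Mul(-6, g) (Function('K')(g) = Mul(Add(g, g), -3) = Mul(Mul(2, g), -3) = Mul(-6, g))
Add(Pow(Add(94, 271), 2), Mul(-1, Function('K')(681))) = Add(Pow(Add(94, 271), 2), Mul(-1, Mul(-6, 681))) = Add(Pow(365, 2), Mul(-1, -4086)) = Add(133225, 4086) = 137311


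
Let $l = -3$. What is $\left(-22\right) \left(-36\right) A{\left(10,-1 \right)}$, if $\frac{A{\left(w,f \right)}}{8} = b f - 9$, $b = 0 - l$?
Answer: $-76032$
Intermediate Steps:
$b = 3$ ($b = 0 - -3 = 0 + 3 = 3$)
$A{\left(w,f \right)} = -72 + 24 f$ ($A{\left(w,f \right)} = 8 \left(3 f - 9\right) = 8 \left(-9 + 3 f\right) = -72 + 24 f$)
$\left(-22\right) \left(-36\right) A{\left(10,-1 \right)} = \left(-22\right) \left(-36\right) \left(-72 + 24 \left(-1\right)\right) = 792 \left(-72 - 24\right) = 792 \left(-96\right) = -76032$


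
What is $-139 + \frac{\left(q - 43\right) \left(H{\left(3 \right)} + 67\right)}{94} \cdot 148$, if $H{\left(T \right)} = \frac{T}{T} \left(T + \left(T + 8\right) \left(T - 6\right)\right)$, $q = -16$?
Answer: $- \frac{168075}{47} \approx -3576.1$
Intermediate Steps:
$H{\left(T \right)} = T + \left(-6 + T\right) \left(8 + T\right)$ ($H{\left(T \right)} = 1 \left(T + \left(8 + T\right) \left(-6 + T\right)\right) = 1 \left(T + \left(-6 + T\right) \left(8 + T\right)\right) = T + \left(-6 + T\right) \left(8 + T\right)$)
$-139 + \frac{\left(q - 43\right) \left(H{\left(3 \right)} + 67\right)}{94} \cdot 148 = -139 + \frac{\left(-16 - 43\right) \left(\left(-48 + 3^{2} + 3 \cdot 3\right) + 67\right)}{94} \cdot 148 = -139 + - 59 \left(\left(-48 + 9 + 9\right) + 67\right) \frac{1}{94} \cdot 148 = -139 + - 59 \left(-30 + 67\right) \frac{1}{94} \cdot 148 = -139 + \left(-59\right) 37 \cdot \frac{1}{94} \cdot 148 = -139 + \left(-2183\right) \frac{1}{94} \cdot 148 = -139 - \frac{161542}{47} = - \frac{168075}{47}$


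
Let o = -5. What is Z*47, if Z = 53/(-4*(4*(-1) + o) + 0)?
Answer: 2491/36 ≈ 69.194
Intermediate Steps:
Z = 53/36 (Z = 53/(-4*(4*(-1) - 5) + 0) = 53/(-4*(-4 - 5) + 0) = 53/(-4*(-9) + 0) = 53/(36 + 0) = 53/36 ≈ 1.4722)
Z*47 = (53/36)*47 = 2491/36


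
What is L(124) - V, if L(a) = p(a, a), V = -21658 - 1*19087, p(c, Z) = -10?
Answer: 40735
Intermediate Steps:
V = -40745 (V = -21658 - 19087 = -40745)
L(a) = -10
L(124) - V = -10 - 1*(-40745) = -10 + 40745 = 40735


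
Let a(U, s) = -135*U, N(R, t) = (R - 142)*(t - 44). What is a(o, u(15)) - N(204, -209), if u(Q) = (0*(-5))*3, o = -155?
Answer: 36611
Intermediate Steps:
N(R, t) = (-142 + R)*(-44 + t)
u(Q) = 0 (u(Q) = 0*3 = 0)
a(o, u(15)) - N(204, -209) = -135*(-155) - (6248 - 142*(-209) - 44*204 + 204*(-209)) = 20925 - (6248 + 29678 - 8976 - 42636) = 20925 - 1*(-15686) = 20925 + 15686 = 36611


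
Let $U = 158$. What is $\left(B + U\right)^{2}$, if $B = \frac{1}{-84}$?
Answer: $\frac{176119441}{7056} \approx 24960.0$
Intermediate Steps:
$B = - \frac{1}{84} \approx -0.011905$
$\left(B + U\right)^{2} = \left(- \frac{1}{84} + 158\right)^{2} = \left(\frac{13271}{84}\right)^{2} = \frac{176119441}{7056}$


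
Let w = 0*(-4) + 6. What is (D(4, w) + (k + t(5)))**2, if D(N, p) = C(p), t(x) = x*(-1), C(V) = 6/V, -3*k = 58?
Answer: 4900/9 ≈ 544.44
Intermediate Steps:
k = -58/3 (k = -1/3*58 = -58/3 ≈ -19.333)
w = 6 (w = 0 + 6 = 6)
t(x) = -x
D(N, p) = 6/p
(D(4, w) + (k + t(5)))**2 = (6/6 + (-58/3 - 1*5))**2 = (6*(1/6) + (-58/3 - 5))**2 = (1 - 73/3)**2 = (-70/3)**2 = 4900/9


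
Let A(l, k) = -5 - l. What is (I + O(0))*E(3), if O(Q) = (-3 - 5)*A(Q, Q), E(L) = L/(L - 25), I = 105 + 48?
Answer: -579/22 ≈ -26.318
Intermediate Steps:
I = 153
E(L) = L/(-25 + L)
O(Q) = 40 + 8*Q (O(Q) = (-3 - 5)*(-5 - Q) = -8*(-5 - Q) = 40 + 8*Q)
(I + O(0))*E(3) = (153 + (40 + 8*0))*(3/(-25 + 3)) = (153 + (40 + 0))*(3/(-22)) = (153 + 40)*(3*(-1/22)) = 193*(-3/22) = -579/22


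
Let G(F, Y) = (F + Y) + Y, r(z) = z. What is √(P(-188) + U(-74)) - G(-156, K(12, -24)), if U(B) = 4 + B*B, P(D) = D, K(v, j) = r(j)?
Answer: 204 + 42*√3 ≈ 276.75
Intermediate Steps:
K(v, j) = j
U(B) = 4 + B²
G(F, Y) = F + 2*Y
√(P(-188) + U(-74)) - G(-156, K(12, -24)) = √(-188 + (4 + (-74)²)) - (-156 + 2*(-24)) = √(-188 + (4 + 5476)) - (-156 - 48) = √(-188 + 5480) - 1*(-204) = √5292 + 204 = 42*√3 + 204 = 204 + 42*√3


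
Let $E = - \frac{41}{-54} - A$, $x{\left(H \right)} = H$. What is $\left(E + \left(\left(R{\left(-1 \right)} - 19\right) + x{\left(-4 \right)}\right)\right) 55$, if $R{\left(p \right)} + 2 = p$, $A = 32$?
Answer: $- \frac{170005}{54} \approx -3148.2$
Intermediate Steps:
$R{\left(p \right)} = -2 + p$
$E = - \frac{1687}{54}$ ($E = - \frac{41}{-54} - 32 = \left(-41\right) \left(- \frac{1}{54}\right) - 32 = \frac{41}{54} - 32 = - \frac{1687}{54} \approx -31.241$)
$\left(E + \left(\left(R{\left(-1 \right)} - 19\right) + x{\left(-4 \right)}\right)\right) 55 = \left(- \frac{1687}{54} - 26\right) 55 = \left(- \frac{3091}{54}\right) 55 = - \frac{170005}{54}$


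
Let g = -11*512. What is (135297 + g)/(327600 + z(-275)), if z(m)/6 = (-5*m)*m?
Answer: -25933/388230 ≈ -0.066798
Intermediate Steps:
g = -5632
z(m) = -30*m² (z(m) = 6*((-5*m)*m) = 6*(-5*m²) = -30*m²)
(135297 + g)/(327600 + z(-275)) = (135297 - 5632)/(327600 - 30*(-275)²) = 129665/(327600 - 30*75625) = 129665/(327600 - 2268750) = 129665/(-1941150) = 129665*(-1/1941150) = -25933/388230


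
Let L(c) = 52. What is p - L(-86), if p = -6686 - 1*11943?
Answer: -18681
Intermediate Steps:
p = -18629 (p = -6686 - 11943 = -18629)
p - L(-86) = -18629 - 1*52 = -18629 - 52 = -18681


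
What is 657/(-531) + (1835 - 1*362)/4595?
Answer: -248528/271105 ≈ -0.91672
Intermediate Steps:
657/(-531) + (1835 - 1*362)/4595 = 657*(-1/531) + (1835 - 362)*(1/4595) = -73/59 + 1473*(1/4595) = -73/59 + 1473/4595 = -248528/271105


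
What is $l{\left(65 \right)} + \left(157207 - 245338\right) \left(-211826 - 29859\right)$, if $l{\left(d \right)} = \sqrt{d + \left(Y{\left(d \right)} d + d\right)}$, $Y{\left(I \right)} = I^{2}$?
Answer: $21299940735 + \sqrt{274755} \approx 2.13 \cdot 10^{10}$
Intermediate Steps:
$l{\left(d \right)} = \sqrt{d^{3} + 2 d}$ ($l{\left(d \right)} = \sqrt{d + \left(d^{2} d + d\right)} = \sqrt{d + \left(d^{3} + d\right)} = \sqrt{d + \left(d + d^{3}\right)} = \sqrt{d^{3} + 2 d}$)
$l{\left(65 \right)} + \left(157207 - 245338\right) \left(-211826 - 29859\right) = \sqrt{65 \left(2 + 65^{2}\right)} + \left(157207 - 245338\right) \left(-211826 - 29859\right) = \sqrt{65 \left(2 + 4225\right)} - -21299940735 = \sqrt{65 \cdot 4227} + 21299940735 = \sqrt{274755} + 21299940735 = 21299940735 + \sqrt{274755}$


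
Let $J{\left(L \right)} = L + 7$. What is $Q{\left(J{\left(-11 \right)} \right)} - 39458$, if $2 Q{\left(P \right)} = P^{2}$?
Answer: $-39450$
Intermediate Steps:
$J{\left(L \right)} = 7 + L$
$Q{\left(P \right)} = \frac{P^{2}}{2}$
$Q{\left(J{\left(-11 \right)} \right)} - 39458 = \frac{\left(7 - 11\right)^{2}}{2} - 39458 = \frac{\left(-4\right)^{2}}{2} - 39458 = \frac{1}{2} \cdot 16 - 39458 = 8 - 39458 = -39450$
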